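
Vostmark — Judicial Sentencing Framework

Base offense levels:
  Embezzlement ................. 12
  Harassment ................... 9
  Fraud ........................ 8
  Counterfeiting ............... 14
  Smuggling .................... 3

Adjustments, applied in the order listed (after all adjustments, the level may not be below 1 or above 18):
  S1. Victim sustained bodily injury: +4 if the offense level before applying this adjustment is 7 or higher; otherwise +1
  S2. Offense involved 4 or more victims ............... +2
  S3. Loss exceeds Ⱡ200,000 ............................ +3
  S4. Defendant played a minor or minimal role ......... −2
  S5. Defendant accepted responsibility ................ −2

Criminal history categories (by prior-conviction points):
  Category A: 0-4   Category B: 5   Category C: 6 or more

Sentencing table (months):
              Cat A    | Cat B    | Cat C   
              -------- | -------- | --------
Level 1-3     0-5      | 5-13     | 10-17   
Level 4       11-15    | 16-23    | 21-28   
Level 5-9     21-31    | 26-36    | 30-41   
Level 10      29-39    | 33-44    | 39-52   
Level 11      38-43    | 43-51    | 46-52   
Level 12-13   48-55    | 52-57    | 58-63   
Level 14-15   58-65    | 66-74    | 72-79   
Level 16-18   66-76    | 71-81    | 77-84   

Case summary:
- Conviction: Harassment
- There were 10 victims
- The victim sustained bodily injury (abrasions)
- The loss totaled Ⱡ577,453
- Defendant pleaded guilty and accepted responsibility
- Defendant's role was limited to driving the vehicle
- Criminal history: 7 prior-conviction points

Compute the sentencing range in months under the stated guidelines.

Base offense level for harassment: 9.
S1 applies (level before this adjustment is 9 ≥ 7, so +4): 9 + 4 = 13.
S2 applies: 13 + 2 = 15.
S3 applies: 15 + 3 = 18.
S4 applies: 18 − 2 = 16.
S5 applies: 16 − 2 = 14.
Final offense level: 14.
Criminal history: 7 prior points → Category C (6+).
Level 14 falls in the 14-15 band.
Grid: Level 14-15 × Category C = 72-79 months.

72-79 months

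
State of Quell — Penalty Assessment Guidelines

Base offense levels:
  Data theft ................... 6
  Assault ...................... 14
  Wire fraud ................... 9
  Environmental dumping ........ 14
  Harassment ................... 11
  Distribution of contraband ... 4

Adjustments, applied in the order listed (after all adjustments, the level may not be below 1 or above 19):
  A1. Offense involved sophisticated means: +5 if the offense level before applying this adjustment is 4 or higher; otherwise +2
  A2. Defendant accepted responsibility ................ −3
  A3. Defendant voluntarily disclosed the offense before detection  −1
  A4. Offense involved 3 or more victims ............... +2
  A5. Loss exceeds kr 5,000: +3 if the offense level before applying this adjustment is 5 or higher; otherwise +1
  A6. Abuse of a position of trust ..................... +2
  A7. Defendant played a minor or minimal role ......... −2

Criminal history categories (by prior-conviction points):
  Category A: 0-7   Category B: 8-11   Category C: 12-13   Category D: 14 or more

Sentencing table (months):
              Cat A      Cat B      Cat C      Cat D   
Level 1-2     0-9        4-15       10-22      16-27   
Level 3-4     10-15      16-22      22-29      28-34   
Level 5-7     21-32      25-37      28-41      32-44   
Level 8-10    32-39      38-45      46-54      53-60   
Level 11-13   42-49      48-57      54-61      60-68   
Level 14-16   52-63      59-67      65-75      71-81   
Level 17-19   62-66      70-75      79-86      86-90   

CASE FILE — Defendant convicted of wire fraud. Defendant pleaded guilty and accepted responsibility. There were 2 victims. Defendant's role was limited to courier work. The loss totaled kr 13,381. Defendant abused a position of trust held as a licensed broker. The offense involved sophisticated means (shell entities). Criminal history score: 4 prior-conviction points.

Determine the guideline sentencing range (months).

52-63 months

Base offense level for wire fraud: 9.
A1 applies (level before this adjustment is 9 ≥ 4, so +5): 9 + 5 = 14.
A2 applies: 14 − 3 = 11.
A5 applies (level before this adjustment is 11 ≥ 5, so +3): 11 + 3 = 14.
A6 applies: 14 + 2 = 16.
A7 applies: 16 − 2 = 14.
Final offense level: 14.
Criminal history: 4 prior points → Category A (0-7).
Level 14 falls in the 14-16 band.
Grid: Level 14-16 × Category A = 52-63 months.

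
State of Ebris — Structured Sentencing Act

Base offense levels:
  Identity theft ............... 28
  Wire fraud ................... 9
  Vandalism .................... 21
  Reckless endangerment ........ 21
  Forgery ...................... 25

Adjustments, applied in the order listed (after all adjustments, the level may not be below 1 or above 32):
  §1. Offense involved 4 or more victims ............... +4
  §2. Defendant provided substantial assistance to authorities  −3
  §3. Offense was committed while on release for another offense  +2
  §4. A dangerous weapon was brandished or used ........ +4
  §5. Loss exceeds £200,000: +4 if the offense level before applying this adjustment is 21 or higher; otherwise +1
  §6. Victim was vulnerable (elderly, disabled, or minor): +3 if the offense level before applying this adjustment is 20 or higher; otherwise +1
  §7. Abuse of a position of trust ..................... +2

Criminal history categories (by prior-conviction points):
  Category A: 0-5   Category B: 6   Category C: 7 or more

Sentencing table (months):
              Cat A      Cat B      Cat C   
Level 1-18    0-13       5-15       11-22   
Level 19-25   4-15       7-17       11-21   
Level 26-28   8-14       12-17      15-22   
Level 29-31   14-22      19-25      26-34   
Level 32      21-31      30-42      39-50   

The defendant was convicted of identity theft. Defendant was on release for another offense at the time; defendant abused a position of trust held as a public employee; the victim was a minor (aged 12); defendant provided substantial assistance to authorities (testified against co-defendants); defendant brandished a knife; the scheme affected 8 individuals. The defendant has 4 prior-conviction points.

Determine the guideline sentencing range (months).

Base offense level for identity theft: 28.
§1 applies: 28 + 4 = 32.
§2 applies: 32 − 3 = 29.
§3 applies: 29 + 2 = 31.
§4 applies: 31 + 4 = 35.
§6 applies (level before this adjustment is 35 ≥ 20, so +3): 35 + 3 = 38.
§7 applies: 38 + 2 = 40.
Level 40 exceeds the maximum of 32; capped at 32.
Final offense level: 32.
Criminal history: 4 prior points → Category A (0-5).
Level 32 falls in the 32 band.
Grid: Level 32 × Category A = 21-31 months.

21-31 months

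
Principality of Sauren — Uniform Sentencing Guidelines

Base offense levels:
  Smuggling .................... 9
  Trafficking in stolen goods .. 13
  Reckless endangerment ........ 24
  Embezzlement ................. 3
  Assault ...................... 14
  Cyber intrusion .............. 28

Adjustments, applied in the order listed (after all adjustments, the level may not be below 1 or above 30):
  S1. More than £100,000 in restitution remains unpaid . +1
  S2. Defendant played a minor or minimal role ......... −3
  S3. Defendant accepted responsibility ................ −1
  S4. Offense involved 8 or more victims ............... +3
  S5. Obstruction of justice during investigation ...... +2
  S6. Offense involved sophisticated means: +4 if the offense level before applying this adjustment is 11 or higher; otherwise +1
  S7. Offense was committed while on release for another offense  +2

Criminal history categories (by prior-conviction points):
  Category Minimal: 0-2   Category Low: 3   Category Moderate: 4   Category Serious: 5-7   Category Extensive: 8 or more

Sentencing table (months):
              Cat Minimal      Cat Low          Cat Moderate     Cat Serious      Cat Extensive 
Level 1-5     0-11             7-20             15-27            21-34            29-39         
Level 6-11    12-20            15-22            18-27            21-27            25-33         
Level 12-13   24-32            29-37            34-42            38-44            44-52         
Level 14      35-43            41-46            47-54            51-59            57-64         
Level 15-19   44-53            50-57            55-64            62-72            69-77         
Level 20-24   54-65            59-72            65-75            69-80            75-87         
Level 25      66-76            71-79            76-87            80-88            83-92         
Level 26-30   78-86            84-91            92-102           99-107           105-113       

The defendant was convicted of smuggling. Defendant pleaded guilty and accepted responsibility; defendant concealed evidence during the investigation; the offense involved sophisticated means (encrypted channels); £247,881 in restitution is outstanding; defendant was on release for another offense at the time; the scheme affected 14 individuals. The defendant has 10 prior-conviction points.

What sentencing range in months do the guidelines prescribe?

75-87 months

Base offense level for smuggling: 9.
S1 applies: 9 + 1 = 10.
S2 does not apply.
S3 applies: 10 − 1 = 9.
S4 applies: 9 + 3 = 12.
S5 applies: 12 + 2 = 14.
S6 applies (level before this adjustment is 14 ≥ 11, so +4): 14 + 4 = 18.
S7 applies: 18 + 2 = 20.
Final offense level: 20.
Criminal history: 10 prior points → Category Extensive (8+).
Level 20 falls in the 20-24 band.
Grid: Level 20-24 × Category Extensive = 75-87 months.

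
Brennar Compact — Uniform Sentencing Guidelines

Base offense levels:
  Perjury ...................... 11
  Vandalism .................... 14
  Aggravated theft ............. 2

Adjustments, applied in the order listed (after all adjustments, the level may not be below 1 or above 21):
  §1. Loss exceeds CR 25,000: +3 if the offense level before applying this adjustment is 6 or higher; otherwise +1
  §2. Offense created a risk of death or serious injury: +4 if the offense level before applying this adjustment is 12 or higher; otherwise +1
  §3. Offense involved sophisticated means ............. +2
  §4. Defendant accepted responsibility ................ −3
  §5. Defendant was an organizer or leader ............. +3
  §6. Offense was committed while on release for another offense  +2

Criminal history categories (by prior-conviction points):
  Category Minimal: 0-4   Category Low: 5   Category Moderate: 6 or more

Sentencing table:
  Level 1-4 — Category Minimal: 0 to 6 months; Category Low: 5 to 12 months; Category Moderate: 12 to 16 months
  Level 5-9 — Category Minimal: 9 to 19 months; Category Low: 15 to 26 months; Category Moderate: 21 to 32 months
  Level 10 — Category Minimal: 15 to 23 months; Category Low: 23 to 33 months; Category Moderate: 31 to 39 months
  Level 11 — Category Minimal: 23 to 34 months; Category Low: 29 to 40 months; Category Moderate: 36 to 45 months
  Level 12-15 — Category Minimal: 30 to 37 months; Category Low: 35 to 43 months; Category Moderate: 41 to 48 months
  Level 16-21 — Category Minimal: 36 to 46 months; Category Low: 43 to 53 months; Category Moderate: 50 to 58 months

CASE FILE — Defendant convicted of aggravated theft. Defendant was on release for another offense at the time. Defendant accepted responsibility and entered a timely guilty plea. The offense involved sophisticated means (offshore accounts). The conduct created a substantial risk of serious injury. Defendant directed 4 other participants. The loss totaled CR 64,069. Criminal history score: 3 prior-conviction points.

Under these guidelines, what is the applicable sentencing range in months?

Base offense level for aggravated theft: 2.
§1 applies (level before this adjustment is 2 < 6, so +1): 2 + 1 = 3.
§2 applies (level before this adjustment is 3 < 12, so +1): 3 + 1 = 4.
§3 applies: 4 + 2 = 6.
§4 applies: 6 − 3 = 3.
§5 applies: 3 + 3 = 6.
§6 applies: 6 + 2 = 8.
Final offense level: 8.
Criminal history: 3 prior points → Category Minimal (0-4).
Level 8 falls in the 5-9 band.
Grid: Level 5-9 × Category Minimal = 9-19 months.

9-19 months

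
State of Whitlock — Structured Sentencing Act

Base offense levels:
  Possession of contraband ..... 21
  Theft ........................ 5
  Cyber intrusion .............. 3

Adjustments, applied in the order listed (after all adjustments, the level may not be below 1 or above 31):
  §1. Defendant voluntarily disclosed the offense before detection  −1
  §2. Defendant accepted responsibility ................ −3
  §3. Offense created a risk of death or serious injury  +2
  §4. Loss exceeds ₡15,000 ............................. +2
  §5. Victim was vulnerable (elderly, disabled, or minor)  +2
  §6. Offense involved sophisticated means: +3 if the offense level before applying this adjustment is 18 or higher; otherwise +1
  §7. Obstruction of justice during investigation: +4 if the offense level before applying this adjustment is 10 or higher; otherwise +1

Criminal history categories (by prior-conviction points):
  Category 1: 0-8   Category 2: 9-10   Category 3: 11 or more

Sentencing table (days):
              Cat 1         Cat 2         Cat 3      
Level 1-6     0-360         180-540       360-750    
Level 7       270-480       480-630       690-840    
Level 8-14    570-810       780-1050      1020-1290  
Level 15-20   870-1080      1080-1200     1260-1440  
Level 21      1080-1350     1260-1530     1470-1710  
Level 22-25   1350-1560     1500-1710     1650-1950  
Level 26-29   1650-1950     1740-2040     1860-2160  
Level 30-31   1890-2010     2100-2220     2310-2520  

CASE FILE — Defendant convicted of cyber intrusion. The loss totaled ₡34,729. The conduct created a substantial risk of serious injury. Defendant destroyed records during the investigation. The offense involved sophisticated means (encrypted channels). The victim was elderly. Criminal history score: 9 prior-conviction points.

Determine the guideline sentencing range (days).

Base offense level for cyber intrusion: 3.
§3 applies: 3 + 2 = 5.
§4 applies: 5 + 2 = 7.
§5 applies: 7 + 2 = 9.
§6 applies (level before this adjustment is 9 < 18, so +1): 9 + 1 = 10.
§7 applies (level before this adjustment is 10 ≥ 10, so +4): 10 + 4 = 14.
Final offense level: 14.
Criminal history: 9 prior points → Category 2 (9-10).
Level 14 falls in the 8-14 band.
Grid: Level 8-14 × Category 2 = 780-1050 days.

780-1050 days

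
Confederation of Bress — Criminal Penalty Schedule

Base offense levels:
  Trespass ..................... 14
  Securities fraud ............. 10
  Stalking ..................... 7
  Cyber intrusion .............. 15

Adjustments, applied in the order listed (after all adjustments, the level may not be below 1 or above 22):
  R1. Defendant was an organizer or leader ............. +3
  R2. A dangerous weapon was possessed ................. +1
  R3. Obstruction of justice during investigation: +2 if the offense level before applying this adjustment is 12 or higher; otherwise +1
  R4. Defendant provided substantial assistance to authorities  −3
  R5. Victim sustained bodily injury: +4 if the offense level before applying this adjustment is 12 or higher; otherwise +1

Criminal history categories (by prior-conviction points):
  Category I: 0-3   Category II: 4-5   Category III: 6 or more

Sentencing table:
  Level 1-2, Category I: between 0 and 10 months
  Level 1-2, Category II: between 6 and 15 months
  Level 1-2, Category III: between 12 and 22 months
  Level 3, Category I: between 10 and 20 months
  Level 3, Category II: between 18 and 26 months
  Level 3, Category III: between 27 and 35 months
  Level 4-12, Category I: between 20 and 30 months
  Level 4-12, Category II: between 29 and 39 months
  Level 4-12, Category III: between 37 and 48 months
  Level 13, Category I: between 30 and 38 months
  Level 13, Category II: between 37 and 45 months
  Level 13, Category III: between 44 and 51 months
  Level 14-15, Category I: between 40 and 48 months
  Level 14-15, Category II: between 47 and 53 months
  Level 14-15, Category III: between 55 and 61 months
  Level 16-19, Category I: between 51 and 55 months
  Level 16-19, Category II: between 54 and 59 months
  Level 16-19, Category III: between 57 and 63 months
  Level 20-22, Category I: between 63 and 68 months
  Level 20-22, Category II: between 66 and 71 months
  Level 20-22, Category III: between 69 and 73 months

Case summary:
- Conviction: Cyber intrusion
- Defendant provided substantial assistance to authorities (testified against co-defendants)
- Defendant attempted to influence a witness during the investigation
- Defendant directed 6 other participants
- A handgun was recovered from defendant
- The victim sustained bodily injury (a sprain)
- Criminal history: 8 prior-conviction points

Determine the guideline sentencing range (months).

69-73 months

Base offense level for cyber intrusion: 15.
R1 applies: 15 + 3 = 18.
R2 applies: 18 + 1 = 19.
R3 applies (level before this adjustment is 19 ≥ 12, so +2): 19 + 2 = 21.
R4 applies: 21 − 3 = 18.
R5 applies (level before this adjustment is 18 ≥ 12, so +4): 18 + 4 = 22.
Final offense level: 22.
Criminal history: 8 prior points → Category III (6+).
Level 22 falls in the 20-22 band.
Grid: Level 20-22 × Category III = 69-73 months.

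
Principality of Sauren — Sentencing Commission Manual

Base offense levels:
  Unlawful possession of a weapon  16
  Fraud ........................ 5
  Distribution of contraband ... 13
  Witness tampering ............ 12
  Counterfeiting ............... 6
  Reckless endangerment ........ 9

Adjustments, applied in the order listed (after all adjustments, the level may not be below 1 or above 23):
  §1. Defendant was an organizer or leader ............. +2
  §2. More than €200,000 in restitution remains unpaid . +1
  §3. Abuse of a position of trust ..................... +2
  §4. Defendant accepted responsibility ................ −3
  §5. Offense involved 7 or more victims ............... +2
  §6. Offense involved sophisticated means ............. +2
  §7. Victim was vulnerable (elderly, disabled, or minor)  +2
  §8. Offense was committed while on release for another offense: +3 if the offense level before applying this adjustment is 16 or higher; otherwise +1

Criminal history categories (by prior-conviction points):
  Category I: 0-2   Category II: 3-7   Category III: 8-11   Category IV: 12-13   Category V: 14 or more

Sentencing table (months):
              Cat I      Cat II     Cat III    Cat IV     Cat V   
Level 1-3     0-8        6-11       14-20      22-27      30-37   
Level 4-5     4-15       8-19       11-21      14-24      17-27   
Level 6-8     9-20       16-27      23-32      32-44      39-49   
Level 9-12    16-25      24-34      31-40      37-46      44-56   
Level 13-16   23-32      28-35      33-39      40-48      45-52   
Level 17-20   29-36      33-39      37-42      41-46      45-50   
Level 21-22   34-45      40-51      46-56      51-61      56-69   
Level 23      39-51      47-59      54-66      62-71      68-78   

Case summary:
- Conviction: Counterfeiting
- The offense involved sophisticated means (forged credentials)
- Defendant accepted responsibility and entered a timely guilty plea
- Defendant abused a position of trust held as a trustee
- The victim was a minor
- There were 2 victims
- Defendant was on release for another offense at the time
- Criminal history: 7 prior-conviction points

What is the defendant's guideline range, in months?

Base offense level for counterfeiting: 6.
§2 does not apply.
§3 applies: 6 + 2 = 8.
§4 applies: 8 − 3 = 5.
§5 does not apply.
§6 applies: 5 + 2 = 7.
§7 applies: 7 + 2 = 9.
§8 applies (level before this adjustment is 9 < 16, so +1): 9 + 1 = 10.
Final offense level: 10.
Criminal history: 7 prior points → Category II (3-7).
Level 10 falls in the 9-12 band.
Grid: Level 9-12 × Category II = 24-34 months.

24-34 months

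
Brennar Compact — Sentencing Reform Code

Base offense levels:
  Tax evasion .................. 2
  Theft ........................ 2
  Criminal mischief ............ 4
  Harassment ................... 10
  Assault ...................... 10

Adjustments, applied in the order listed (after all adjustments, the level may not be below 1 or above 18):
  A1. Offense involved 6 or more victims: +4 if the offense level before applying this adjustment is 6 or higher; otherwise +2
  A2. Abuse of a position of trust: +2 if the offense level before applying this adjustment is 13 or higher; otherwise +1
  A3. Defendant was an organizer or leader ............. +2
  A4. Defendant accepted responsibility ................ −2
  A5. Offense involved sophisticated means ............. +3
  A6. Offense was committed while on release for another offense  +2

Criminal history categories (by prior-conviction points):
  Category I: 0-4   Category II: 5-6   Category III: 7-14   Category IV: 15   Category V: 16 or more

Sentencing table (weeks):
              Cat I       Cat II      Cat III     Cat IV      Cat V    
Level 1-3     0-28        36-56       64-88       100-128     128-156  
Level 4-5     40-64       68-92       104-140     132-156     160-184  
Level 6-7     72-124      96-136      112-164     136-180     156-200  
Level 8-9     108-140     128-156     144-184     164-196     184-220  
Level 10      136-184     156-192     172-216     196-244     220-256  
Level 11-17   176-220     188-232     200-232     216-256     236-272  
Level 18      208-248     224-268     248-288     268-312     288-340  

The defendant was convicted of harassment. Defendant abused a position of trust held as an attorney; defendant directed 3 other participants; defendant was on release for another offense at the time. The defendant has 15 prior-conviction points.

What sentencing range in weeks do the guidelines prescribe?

Base offense level for harassment: 10.
A1 does not apply.
A2 applies (level before this adjustment is 10 < 13, so +1): 10 + 1 = 11.
A3 applies: 11 + 2 = 13.
A4 does not apply.
A6 applies: 13 + 2 = 15.
Final offense level: 15.
Criminal history: 15 prior points → Category IV (15).
Level 15 falls in the 11-17 band.
Grid: Level 11-17 × Category IV = 216-256 weeks.

216-256 weeks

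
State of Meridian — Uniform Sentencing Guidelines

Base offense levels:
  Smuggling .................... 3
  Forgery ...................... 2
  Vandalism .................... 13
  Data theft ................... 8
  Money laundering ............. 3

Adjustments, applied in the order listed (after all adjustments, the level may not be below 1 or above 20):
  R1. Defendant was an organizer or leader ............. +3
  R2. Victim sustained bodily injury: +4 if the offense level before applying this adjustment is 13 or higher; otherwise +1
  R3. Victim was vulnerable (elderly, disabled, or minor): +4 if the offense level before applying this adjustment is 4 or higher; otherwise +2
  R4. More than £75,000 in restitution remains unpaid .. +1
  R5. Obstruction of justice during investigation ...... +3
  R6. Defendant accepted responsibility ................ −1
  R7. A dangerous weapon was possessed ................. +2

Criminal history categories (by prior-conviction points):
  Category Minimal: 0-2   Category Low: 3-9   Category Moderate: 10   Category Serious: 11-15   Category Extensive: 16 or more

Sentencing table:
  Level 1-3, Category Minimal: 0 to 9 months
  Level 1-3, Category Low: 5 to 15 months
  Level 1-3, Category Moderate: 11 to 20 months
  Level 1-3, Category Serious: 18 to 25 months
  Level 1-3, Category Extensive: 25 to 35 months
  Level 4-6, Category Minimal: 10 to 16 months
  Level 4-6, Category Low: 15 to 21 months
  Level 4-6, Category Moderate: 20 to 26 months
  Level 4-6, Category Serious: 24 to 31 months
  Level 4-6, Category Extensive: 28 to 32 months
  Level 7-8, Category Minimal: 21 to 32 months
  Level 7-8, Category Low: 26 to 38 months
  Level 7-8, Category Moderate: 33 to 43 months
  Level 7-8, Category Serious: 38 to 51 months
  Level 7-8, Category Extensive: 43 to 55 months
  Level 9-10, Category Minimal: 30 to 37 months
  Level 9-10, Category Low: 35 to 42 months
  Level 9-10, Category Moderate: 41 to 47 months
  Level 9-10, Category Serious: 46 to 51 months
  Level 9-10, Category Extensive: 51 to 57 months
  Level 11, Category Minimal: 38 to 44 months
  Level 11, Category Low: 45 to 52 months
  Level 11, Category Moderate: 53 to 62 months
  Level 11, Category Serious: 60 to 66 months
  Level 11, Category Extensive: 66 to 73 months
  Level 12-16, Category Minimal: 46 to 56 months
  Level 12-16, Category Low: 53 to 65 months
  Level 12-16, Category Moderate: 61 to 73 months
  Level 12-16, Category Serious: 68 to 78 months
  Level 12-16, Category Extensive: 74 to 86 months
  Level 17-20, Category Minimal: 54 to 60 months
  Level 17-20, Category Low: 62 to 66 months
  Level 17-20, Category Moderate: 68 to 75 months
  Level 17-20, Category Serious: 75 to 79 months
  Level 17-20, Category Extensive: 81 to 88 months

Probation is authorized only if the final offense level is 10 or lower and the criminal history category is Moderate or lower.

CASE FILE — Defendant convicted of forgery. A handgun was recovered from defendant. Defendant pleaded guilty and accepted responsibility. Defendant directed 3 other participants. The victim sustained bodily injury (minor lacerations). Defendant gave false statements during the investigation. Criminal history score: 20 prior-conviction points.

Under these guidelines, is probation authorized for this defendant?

Base offense level for forgery: 2.
R1 applies: 2 + 3 = 5.
R2 applies (level before this adjustment is 5 < 13, so +1): 5 + 1 = 6.
R5 applies: 6 + 3 = 9.
R6 applies: 9 − 1 = 8.
R7 applies: 8 + 2 = 10.
Final offense level: 10.
Criminal history: 20 prior points → Category Extensive (16+).
Level 10 falls in the 9-10 band.
Grid: Level 9-10 × Category Extensive = 51-57 months.
Probation check: level 10 ≤ 10 and category Extensive > Moderate → not eligible.

No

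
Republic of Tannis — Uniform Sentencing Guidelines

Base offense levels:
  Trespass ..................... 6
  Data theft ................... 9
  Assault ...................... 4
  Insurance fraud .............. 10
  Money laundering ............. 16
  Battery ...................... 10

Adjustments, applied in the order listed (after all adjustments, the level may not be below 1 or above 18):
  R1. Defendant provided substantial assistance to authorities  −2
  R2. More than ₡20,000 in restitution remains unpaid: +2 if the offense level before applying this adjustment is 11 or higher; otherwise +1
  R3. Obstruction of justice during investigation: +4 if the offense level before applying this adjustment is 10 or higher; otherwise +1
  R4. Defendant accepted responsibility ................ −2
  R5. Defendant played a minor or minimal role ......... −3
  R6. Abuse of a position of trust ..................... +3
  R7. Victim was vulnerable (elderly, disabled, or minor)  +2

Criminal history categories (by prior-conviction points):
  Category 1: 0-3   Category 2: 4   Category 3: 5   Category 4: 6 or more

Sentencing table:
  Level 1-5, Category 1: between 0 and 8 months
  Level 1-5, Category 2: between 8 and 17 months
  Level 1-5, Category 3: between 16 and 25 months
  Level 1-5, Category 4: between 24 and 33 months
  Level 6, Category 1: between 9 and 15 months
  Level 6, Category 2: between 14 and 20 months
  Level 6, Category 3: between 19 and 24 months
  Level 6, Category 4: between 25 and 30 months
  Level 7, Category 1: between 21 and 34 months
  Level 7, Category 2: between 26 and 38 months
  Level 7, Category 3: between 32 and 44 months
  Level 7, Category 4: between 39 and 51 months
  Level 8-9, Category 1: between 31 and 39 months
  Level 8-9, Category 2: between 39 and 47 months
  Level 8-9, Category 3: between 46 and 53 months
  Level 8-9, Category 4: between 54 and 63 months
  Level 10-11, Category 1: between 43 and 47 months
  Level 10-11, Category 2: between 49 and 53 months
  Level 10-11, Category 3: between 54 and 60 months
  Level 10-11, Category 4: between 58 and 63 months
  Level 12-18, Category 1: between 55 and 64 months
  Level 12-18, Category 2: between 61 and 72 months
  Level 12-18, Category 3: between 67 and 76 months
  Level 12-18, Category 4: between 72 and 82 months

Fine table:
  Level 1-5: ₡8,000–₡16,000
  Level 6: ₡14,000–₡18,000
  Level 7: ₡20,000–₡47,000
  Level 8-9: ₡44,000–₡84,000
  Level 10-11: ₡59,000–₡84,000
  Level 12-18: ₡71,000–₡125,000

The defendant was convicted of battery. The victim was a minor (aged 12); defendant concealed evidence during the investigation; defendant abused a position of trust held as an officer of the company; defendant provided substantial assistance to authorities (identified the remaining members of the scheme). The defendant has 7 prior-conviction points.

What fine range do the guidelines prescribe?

Base offense level for battery: 10.
R1 applies: 10 − 2 = 8.
R2 does not apply.
R3 applies (level before this adjustment is 8 < 10, so +1): 8 + 1 = 9.
R4 does not apply.
R5 does not apply.
R6 applies: 9 + 3 = 12.
R7 applies: 12 + 2 = 14.
Final offense level: 14.
Level 14 falls in the 12-18 band.
Fine table: Level 12-18 → ₡71,000–₡125,000.

₡71,000–₡125,000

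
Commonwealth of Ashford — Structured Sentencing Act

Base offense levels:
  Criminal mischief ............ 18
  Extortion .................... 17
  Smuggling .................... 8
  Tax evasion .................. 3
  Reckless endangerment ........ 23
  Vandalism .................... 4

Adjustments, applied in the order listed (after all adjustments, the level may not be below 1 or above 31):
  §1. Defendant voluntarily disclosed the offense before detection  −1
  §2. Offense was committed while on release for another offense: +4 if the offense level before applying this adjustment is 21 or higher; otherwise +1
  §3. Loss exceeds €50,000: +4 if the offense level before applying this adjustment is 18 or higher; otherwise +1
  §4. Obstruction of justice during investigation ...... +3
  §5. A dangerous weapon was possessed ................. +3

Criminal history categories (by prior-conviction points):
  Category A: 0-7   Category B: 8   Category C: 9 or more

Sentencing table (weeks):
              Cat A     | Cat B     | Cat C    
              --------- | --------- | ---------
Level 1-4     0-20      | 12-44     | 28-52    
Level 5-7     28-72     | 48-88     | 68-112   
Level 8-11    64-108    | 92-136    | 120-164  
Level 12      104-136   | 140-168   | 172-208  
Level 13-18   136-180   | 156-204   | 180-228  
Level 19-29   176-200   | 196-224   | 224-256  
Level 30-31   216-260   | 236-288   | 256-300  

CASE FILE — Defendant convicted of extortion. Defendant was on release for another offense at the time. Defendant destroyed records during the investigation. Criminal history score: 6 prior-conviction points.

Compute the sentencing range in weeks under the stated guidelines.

Base offense level for extortion: 17.
§2 applies (level before this adjustment is 17 < 21, so +1): 17 + 1 = 18.
§4 applies: 18 + 3 = 21.
§5 does not apply.
Final offense level: 21.
Criminal history: 6 prior points → Category A (0-7).
Level 21 falls in the 19-29 band.
Grid: Level 19-29 × Category A = 176-200 weeks.

176-200 weeks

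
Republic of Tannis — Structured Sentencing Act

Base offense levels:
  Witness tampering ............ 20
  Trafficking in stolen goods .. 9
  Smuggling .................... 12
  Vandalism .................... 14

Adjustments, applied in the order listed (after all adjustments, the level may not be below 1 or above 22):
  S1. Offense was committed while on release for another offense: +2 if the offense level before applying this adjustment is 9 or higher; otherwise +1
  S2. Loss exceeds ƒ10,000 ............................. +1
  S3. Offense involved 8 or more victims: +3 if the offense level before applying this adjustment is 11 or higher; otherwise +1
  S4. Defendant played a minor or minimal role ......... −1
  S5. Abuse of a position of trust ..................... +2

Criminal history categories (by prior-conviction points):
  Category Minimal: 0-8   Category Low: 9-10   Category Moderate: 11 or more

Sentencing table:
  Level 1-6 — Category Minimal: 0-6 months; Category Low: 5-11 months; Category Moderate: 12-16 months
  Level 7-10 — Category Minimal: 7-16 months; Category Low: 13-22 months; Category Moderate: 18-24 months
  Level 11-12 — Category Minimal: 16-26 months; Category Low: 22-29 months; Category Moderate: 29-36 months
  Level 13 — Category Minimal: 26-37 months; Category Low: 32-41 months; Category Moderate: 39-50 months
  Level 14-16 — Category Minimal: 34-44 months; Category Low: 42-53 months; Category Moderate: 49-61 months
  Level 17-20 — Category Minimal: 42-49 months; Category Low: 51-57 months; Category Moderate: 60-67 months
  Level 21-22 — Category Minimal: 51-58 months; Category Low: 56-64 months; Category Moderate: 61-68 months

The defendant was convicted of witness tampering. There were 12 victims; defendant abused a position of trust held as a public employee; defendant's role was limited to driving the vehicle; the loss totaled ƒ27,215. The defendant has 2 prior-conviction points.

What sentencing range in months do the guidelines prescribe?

51-58 months

Base offense level for witness tampering: 20.
S2 applies: 20 + 1 = 21.
S3 applies (level before this adjustment is 21 ≥ 11, so +3): 21 + 3 = 24.
S4 applies: 24 − 1 = 23.
S5 applies: 23 + 2 = 25.
Level 25 exceeds the maximum of 22; capped at 22.
Final offense level: 22.
Criminal history: 2 prior points → Category Minimal (0-8).
Level 22 falls in the 21-22 band.
Grid: Level 21-22 × Category Minimal = 51-58 months.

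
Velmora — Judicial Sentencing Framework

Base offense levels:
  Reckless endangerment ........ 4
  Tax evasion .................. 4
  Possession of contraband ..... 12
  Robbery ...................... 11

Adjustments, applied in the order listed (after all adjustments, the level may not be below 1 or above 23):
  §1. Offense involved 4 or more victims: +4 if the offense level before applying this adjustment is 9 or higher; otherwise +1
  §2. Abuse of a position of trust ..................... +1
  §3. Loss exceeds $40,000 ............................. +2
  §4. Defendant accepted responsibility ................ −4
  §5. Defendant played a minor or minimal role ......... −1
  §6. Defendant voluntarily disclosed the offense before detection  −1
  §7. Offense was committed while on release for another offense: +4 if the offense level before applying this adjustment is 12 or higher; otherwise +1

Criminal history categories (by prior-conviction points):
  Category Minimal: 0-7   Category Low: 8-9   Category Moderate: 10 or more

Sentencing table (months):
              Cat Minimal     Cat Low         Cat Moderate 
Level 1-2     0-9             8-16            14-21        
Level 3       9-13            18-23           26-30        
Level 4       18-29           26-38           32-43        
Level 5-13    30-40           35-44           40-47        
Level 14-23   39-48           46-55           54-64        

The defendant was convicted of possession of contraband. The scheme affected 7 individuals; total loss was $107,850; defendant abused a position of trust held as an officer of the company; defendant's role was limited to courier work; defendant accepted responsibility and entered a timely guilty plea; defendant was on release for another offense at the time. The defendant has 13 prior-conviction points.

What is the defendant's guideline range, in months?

54-64 months

Base offense level for possession of contraband: 12.
§1 applies (level before this adjustment is 12 ≥ 9, so +4): 12 + 4 = 16.
§2 applies: 16 + 1 = 17.
§3 applies: 17 + 2 = 19.
§4 applies: 19 − 4 = 15.
§5 applies: 15 − 1 = 14.
§6 does not apply.
§7 applies (level before this adjustment is 14 ≥ 12, so +4): 14 + 4 = 18.
Final offense level: 18.
Criminal history: 13 prior points → Category Moderate (10+).
Level 18 falls in the 14-23 band.
Grid: Level 14-23 × Category Moderate = 54-64 months.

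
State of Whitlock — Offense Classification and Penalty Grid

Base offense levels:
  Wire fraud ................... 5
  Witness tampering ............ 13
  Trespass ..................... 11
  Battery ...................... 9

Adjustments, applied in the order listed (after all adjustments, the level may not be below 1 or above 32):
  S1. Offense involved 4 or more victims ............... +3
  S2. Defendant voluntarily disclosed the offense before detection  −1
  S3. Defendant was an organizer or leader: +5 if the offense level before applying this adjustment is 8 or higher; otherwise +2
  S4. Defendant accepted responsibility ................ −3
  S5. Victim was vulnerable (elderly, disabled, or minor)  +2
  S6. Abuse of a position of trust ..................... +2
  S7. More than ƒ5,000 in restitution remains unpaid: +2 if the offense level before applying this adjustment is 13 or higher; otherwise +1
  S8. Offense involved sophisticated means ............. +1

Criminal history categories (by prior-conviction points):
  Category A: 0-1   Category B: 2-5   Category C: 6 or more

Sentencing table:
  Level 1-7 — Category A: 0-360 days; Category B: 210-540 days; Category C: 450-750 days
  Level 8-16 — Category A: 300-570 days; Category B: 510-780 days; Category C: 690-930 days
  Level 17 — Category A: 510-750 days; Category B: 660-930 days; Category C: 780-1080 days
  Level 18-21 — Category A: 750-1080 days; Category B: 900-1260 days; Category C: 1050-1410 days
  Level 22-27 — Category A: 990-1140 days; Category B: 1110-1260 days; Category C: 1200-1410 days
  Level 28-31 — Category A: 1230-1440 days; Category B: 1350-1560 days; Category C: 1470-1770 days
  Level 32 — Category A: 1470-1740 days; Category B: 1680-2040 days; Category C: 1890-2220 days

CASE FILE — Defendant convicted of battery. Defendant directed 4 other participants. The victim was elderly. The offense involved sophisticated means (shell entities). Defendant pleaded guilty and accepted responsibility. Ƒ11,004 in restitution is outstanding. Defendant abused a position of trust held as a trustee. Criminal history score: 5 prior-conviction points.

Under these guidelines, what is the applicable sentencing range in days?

Base offense level for battery: 9.
S1 does not apply.
S2 does not apply.
S3 applies (level before this adjustment is 9 ≥ 8, so +5): 9 + 5 = 14.
S4 applies: 14 − 3 = 11.
S5 applies: 11 + 2 = 13.
S6 applies: 13 + 2 = 15.
S7 applies (level before this adjustment is 15 ≥ 13, so +2): 15 + 2 = 17.
S8 applies: 17 + 1 = 18.
Final offense level: 18.
Criminal history: 5 prior points → Category B (2-5).
Level 18 falls in the 18-21 band.
Grid: Level 18-21 × Category B = 900-1260 days.

900-1260 days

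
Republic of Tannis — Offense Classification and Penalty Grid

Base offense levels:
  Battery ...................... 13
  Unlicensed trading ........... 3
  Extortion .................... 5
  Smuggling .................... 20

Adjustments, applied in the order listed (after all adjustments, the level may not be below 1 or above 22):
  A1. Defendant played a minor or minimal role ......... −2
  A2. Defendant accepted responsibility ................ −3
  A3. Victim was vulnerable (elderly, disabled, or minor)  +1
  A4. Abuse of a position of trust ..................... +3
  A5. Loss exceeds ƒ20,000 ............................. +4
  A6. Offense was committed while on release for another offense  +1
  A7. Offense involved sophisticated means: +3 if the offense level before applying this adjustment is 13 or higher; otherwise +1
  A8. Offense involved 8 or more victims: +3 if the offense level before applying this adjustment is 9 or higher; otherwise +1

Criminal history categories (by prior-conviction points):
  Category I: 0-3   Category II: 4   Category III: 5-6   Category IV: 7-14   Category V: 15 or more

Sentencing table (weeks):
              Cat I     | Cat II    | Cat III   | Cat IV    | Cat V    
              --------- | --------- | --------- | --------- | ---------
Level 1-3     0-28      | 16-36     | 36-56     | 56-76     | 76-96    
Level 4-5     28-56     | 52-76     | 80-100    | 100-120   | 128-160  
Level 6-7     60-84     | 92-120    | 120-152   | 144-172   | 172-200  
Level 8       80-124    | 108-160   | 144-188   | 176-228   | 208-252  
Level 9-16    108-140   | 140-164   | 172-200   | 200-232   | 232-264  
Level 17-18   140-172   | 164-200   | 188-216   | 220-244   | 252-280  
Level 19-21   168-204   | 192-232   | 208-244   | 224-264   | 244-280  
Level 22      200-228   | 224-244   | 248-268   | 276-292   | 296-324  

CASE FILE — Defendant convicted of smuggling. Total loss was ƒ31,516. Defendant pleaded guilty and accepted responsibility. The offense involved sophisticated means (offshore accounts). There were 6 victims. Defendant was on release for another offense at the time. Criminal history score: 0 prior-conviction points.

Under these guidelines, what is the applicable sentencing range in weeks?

200-228 weeks

Base offense level for smuggling: 20.
A2 applies: 20 − 3 = 17.
A4 does not apply.
A5 applies: 17 + 4 = 21.
A6 applies: 21 + 1 = 22.
A7 applies (level before this adjustment is 22 ≥ 13, so +3): 22 + 3 = 25.
Level 25 exceeds the maximum of 22; capped at 22.
Final offense level: 22.
Criminal history: 0 prior points → Category I (0-3).
Level 22 falls in the 22 band.
Grid: Level 22 × Category I = 200-228 weeks.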